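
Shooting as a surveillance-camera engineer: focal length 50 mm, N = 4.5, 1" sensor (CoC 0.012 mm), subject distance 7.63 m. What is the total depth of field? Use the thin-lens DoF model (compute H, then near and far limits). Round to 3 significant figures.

Hyperfocal distance H = f²/(N·c) + f = 50²/(4.5 × 0.012) + 50 = 2500/0.054 + 50 ≈ 46346.3 mm ≈ 46.35 m.
Near limit Dn = s·(H − f)/(H + s − 2f) = 7630 × (46346.3 − 50) / (46346.3 + 7630 − 2 × 50) = 7630 × 46296.3 / 53876.3 ≈ 6556.5 mm.
Far limit Df = s·(H − f)/(H − s) = 7630 × (46346.3 − 50) / (46346.3 − 7630) = 7630 × 46296.3 / 38716.3 ≈ 9123.8 mm.
Depth of field = Df − Dn = 9123.8 − 6556.5 ≈ 2567.3 mm ≈ 2.57 m.

2.57 m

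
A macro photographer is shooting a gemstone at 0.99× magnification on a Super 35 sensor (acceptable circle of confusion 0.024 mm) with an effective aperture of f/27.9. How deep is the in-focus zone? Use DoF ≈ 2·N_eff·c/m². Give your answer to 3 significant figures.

At magnification m, DoF ≈ 2·N_eff·c/m² = 2 × 27.9 × 0.024 / 0.99² = 1.339 / 0.9801 ≈ 1.37 mm.

1.37 mm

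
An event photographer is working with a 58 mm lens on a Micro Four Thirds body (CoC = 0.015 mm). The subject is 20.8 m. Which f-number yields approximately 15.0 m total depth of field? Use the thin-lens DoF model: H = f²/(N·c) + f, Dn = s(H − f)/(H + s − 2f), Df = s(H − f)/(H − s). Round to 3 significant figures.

Write h = H − f = f²/(N·c). The thin-lens limits are Dn = s·h/(h + (s−f)) and Df = s·h/(h − (s−f)), so DoF = Df − Dn = 2·s·(s−f)·h / (h² − (s−f)²).
That is a quadratic in h: DoF·h² − 2·s·(s−f)·h − DoF·(s−f)² = 0 ⇒ h = (s−f)·(s + √(s² + DoF²)) / DoF = 20742 × (20800 + √(20800² + 15000²)) / 15000 = 20742 × (20800 + 25644.5) / 15000 ≈ 64223 mm.
Then N = f²/(c·h) = 58² / (0.015 × 64223) = 3364 / 963.35 ≈ 3.49.

f/3.49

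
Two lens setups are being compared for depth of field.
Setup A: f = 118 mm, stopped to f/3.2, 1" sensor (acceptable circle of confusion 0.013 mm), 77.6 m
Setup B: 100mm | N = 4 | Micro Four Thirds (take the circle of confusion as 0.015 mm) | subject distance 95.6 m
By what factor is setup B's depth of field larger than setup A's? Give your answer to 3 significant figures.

Setup A: H = 118²/(3.2×0.013) + 118 ≈ 334829.5 mm; DoF = Df − Dn = 100974 − 63013 ≈ 37961 mm.
Setup B: H = 100²/(4×0.015) + 100 ≈ 166766.7 mm; DoF = Df − Dn = 223888 − 60776 ≈ 163112 mm.
Ratio = 163112 / 37961 ≈ 4.30.

4.30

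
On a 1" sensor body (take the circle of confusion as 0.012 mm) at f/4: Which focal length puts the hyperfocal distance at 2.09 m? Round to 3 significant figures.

9.99 mm

From H = f²/(N·c) + f, with f ≪ H: f ≈ √(H·N·c) = √(2090 × 4 × 0.012) = √100.32 ≈ 10.02 mm.
Exact: f² + N·c·f − N·c·H = 0 ⇒ f = (−N·c + √((N·c)² + 4·N·c·H))/2 = (−0.048 + √401.28)/2 ≈ 9.9920 mm ≈ 9.99 mm.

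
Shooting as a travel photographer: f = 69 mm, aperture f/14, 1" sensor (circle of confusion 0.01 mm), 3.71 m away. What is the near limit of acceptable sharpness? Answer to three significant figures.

3.35 m

Hyperfocal distance H = f²/(N·c) + f = 69²/(14 × 0.01) + 69 = 4761/0.14 + 69 ≈ 34076.1 mm ≈ 34.08 m.
Near limit Dn = s·(H − f)/(H + s − 2f) = 3710 × (34076.1 − 69) / (34076.1 + 3710 − 2 × 69) = 3710 × 34007.1 / 37648.1 ≈ 3351.2 mm ≈ 3.35 m.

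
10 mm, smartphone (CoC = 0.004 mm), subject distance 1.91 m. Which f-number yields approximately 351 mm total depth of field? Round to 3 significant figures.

Write h = H − f = f²/(N·c). The thin-lens limits are Dn = s·h/(h + (s−f)) and Df = s·h/(h − (s−f)), so DoF = Df − Dn = 2·s·(s−f)·h / (h² − (s−f)²).
That is a quadratic in h: DoF·h² − 2·s·(s−f)·h − DoF·(s−f)² = 0 ⇒ h = (s−f)·(s + √(s² + DoF²)) / DoF = 1900 × (1910 + √(1910² + 351²)) / 351 = 1900 × (1910 + 1941.98) / 351 ≈ 20851 mm.
Then N = f²/(c·h) = 10² / (0.004 × 20851) = 100 / 83.405 ≈ 1.20.

f/1.20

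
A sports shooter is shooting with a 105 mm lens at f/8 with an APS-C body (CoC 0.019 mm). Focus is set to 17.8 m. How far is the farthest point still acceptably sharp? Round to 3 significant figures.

23.5 m

Hyperfocal distance H = f²/(N·c) + f = 105²/(8 × 0.019) + 105 = 11025/0.152 + 105 ≈ 72637.9 mm ≈ 72.64 m.
Far limit Df = s·(H − f)/(H − s) = 17800 × (72637.9 − 105) / (72637.9 − 17800) = 17800 × 72532.9 / 54837.9 ≈ 23544 mm ≈ 23.5 m.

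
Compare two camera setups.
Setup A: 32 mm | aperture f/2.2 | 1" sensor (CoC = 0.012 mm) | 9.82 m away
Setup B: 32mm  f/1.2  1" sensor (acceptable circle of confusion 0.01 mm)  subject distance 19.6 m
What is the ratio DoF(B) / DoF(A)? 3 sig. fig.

Setup A: H = 32²/(2.2×0.012) + 32 ≈ 38819.9 mm; DoF = Df − Dn = 13134.4 − 7841.3 ≈ 5293.1 mm.
Setup B: H = 32²/(1.2×0.01) + 32 ≈ 85365.3 mm; DoF = Df − Dn = 25431.8 − 15943.9 ≈ 9487.9 mm.
Ratio = 9487.9 / 5293.1 ≈ 1.79.

1.79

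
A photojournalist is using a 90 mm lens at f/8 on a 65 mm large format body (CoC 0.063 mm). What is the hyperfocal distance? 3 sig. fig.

Hyperfocal distance H = f²/(N·c) + f = 90²/(8 × 0.063) + 90 = 8100/0.504 + 90 ≈ 16161.4 mm ≈ 16.2 m.

16.2 m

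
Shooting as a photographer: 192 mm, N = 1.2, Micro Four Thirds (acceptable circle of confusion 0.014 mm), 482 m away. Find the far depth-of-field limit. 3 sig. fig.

618 m

Hyperfocal distance H = f²/(N·c) + f = 192²/(1.2 × 0.014) + 192 = 36864/0.0168 + 192 ≈ 2194477.7 mm ≈ 2194 m.
Far limit Df = s·(H − f)/(H − s) = 482000 × (2194477.7 − 192) / (2194477.7 − 482000) = 482000 × 2194285.7 / 1712477.7 ≈ 617611 mm ≈ 618 m.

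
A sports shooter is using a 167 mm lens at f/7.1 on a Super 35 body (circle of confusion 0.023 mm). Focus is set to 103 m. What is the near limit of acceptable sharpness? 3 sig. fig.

64.3 m

Hyperfocal distance H = f²/(N·c) + f = 167²/(7.1 × 0.023) + 167 = 27889/0.1633 + 167 ≈ 170950.8 mm ≈ 171.0 m.
Near limit Dn = s·(H − f)/(H + s − 2f) = 103000 × (170950.8 − 167) / (170950.8 + 103000 − 2 × 167) = 103000 × 170783.8 / 273616.8 ≈ 64290 mm ≈ 64.3 m.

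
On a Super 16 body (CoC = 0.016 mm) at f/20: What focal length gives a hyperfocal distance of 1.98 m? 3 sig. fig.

From H = f²/(N·c) + f, with f ≪ H: f ≈ √(H·N·c) = √(1980 × 20 × 0.016) = √633.60 ≈ 25.17 mm.
Exact: f² + N·c·f − N·c·H = 0 ⇒ f = (−N·c + √((N·c)² + 4·N·c·H))/2 = (−0.32 + √2534.5)/2 ≈ 25.012 mm ≈ 25.0 mm.

25.0 mm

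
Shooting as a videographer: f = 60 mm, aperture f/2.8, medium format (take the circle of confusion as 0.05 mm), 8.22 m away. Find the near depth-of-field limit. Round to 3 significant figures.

6.24 m

Hyperfocal distance H = f²/(N·c) + f = 60²/(2.8 × 0.05) + 60 = 3600/0.14 + 60 ≈ 25774.3 mm ≈ 25.77 m.
Near limit Dn = s·(H − f)/(H + s − 2f) = 8220 × (25774.3 − 60) / (25774.3 + 8220 − 2 × 60) = 8220 × 25714.3 / 33874.3 ≈ 6239.9 mm ≈ 6.24 m.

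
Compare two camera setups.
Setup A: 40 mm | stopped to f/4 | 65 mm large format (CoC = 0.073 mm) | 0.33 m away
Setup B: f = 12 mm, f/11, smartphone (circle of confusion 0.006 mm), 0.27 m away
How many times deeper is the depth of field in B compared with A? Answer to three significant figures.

1.85

Setup A: H = 40²/(4×0.073) + 40 ≈ 5519.5 mm; DoF = Df − Dn = 348.441 − 313.413 ≈ 35.028 mm.
Setup B: H = 12²/(11×0.006) + 12 ≈ 2193.8 mm; DoF = Df − Dn = 306.209 − 241.449 ≈ 64.760 mm.
Ratio = 64.760 / 35.028 ≈ 1.85.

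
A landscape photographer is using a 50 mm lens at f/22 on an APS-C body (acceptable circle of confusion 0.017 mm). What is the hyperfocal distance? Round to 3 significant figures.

6.73 m

Hyperfocal distance H = f²/(N·c) + f = 50²/(22 × 0.017) + 50 = 2500/0.374 + 50 ≈ 6734.5 mm ≈ 6.73 m.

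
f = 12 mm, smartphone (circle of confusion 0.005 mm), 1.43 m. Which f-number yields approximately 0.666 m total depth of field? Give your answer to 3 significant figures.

f/4.50

Write h = H − f = f²/(N·c). The thin-lens limits are Dn = s·h/(h + (s−f)) and Df = s·h/(h − (s−f)), so DoF = Df − Dn = 2·s·(s−f)·h / (h² − (s−f)²).
That is a quadratic in h: DoF·h² − 2·s·(s−f)·h − DoF·(s−f)² = 0 ⇒ h = (s−f)·(s + √(s² + DoF²)) / DoF = 1418 × (1430 + √(1430² + 666²)) / 666 = 1418 × (1430 + 1577.48) / 666 ≈ 6403.3 mm.
Then N = f²/(c·h) = 12² / (0.005 × 6403.3) = 144 / 32.017 ≈ 4.50.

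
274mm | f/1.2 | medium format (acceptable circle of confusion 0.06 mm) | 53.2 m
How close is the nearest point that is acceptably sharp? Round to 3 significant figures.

Hyperfocal distance H = f²/(N·c) + f = 274²/(1.2 × 0.06) + 274 = 75076/0.072 + 274 ≈ 1042996.2 mm ≈ 1043 m.
Near limit Dn = s·(H − f)/(H + s − 2f) = 53200 × (1042996.2 − 274) / (1042996.2 + 53200 − 2 × 274) = 53200 × 1042722.2 / 1095648.2 ≈ 50630 mm ≈ 50.6 m.

50.6 m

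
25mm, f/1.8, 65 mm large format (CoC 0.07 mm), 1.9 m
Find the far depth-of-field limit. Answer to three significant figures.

3.05 m

Hyperfocal distance H = f²/(N·c) + f = 25²/(1.8 × 0.07) + 25 = 625/0.126 + 25 ≈ 4985.3 mm ≈ 4.985 m.
Far limit Df = s·(H − f)/(H − s) = 1900 × (4985.3 − 25) / (4985.3 − 1900) = 1900 × 4960.3 / 3085.3 ≈ 3054.7 mm ≈ 3.05 m.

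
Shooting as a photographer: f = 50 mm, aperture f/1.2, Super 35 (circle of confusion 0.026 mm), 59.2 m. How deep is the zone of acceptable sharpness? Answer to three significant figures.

192 m

Hyperfocal distance H = f²/(N·c) + f = 50²/(1.2 × 0.026) + 50 = 2500/0.0312 + 50 ≈ 80178.2 mm ≈ 80.18 m.
Near limit Dn = s·(H − f)/(H + s − 2f) = 59200 × (80178.2 − 50) / (80178.2 + 59200 − 2 × 50) = 59200 × 80128.2 / 139278.2 ≈ 34058 mm.
Far limit Df = s·(H − f)/(H − s) = 59200 × (80178.2 − 50) / (80178.2 − 59200) = 59200 × 80128.2 / 20978.2 ≈ 226120 mm.
Depth of field = Df − Dn = 226120 − 34058 ≈ 192062 mm ≈ 192 m.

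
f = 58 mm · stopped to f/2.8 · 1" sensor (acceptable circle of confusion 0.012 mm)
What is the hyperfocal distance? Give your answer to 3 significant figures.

100 m

Hyperfocal distance H = f²/(N·c) + f = 58²/(2.8 × 0.012) + 58 = 3364/0.0336 + 58 ≈ 100177.0 mm ≈ 100 m.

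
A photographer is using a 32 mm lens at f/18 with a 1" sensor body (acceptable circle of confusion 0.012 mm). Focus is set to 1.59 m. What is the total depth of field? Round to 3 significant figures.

Hyperfocal distance H = f²/(N·c) + f = 32²/(18 × 0.012) + 32 = 1024/0.216 + 32 ≈ 4772.7 mm ≈ 4.773 m.
Near limit Dn = s·(H − f)/(H + s − 2f) = 1590 × (4772.7 − 32) / (4772.7 + 1590 − 2 × 32) = 1590 × 4740.7 / 6298.7 ≈ 1196.7 mm.
Far limit Df = s·(H − f)/(H − s) = 1590 × (4772.7 − 32) / (4772.7 − 1590) = 1590 × 4740.7 / 3182.7 ≈ 2368.3 mm.
Depth of field = Df − Dn = 2368.3 − 1196.7 ≈ 1171.6 mm ≈ 1.17 m.

1.17 m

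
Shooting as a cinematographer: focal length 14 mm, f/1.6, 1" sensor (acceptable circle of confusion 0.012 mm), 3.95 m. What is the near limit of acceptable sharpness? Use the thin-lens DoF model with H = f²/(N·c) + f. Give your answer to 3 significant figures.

2.85 m

Hyperfocal distance H = f²/(N·c) + f = 14²/(1.6 × 0.012) + 14 = 196/0.0192 + 14 ≈ 10222.3 mm ≈ 10.22 m.
Near limit Dn = s·(H − f)/(H + s − 2f) = 3950 × (10222.3 − 14) / (10222.3 + 3950 − 2 × 14) = 3950 × 10208.3 / 14144.3 ≈ 2850.8 mm ≈ 2.85 m.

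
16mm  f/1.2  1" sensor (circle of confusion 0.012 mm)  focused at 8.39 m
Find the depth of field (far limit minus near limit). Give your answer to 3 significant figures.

10.2 m

Hyperfocal distance H = f²/(N·c) + f = 16²/(1.2 × 0.012) + 16 = 256/0.0144 + 16 ≈ 17793.8 mm ≈ 17.79 m.
Near limit Dn = s·(H − f)/(H + s − 2f) = 8390 × (17793.8 − 16) / (17793.8 + 8390 − 2 × 16) = 8390 × 17777.8 / 26151.8 ≈ 5703 mm.
Far limit Df = s·(H − f)/(H − s) = 8390 × (17793.8 − 16) / (17793.8 − 8390) = 8390 × 17777.8 / 9403.8 ≈ 15861 mm.
Depth of field = Df − Dn = 15861 − 5703 ≈ 10158 mm ≈ 10.2 m.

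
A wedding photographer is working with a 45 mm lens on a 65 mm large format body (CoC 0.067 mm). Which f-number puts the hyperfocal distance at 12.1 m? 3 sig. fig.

f/2.51

Rearrange H = f²/(N·c) + f for N: N = f² / ((H − f)·c).
N = 45² / ((12100 − 45) × 0.067) = 2025 / 807.7 ≈ 2.51.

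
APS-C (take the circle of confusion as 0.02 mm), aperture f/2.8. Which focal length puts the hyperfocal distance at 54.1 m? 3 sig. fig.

55.0 mm

From H = f²/(N·c) + f, with f ≪ H: f ≈ √(H·N·c) = √(54100 × 2.8 × 0.02) = √3029.6 ≈ 55.04 mm.
The +f correction barely moves this — solving exactly, f² + N·c·f − N·c·H = 0 ⇒ f = (−N·c + √((N·c)² + 4·N·c·H))/2 = (−0.056 + √12118)/2 ≈ 55.014 mm, so f ≈ 55.0 mm.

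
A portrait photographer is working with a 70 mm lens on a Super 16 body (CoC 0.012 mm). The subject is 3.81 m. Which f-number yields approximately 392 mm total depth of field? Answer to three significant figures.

Write h = H − f = f²/(N·c). The thin-lens limits are Dn = s·h/(h + (s−f)) and Df = s·h/(h − (s−f)), so DoF = Df − Dn = 2·s·(s−f)·h / (h² − (s−f)²).
That is a quadratic in h: DoF·h² − 2·s·(s−f)·h − DoF·(s−f)² = 0 ⇒ h = (s−f)·(s + √(s² + DoF²)) / DoF = 3740 × (3810 + √(3810² + 392²)) / 392 = 3740 × (3810 + 3830.11) / 392 ≈ 72893 mm.
Then N = f²/(c·h) = 70² / (0.012 × 72893) = 4900 / 874.71 ≈ 5.60.

f/5.60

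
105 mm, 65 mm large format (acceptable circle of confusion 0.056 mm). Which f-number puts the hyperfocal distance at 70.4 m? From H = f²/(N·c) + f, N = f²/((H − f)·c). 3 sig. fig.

f/2.80

Rearrange H = f²/(N·c) + f for N: N = f² / ((H − f)·c).
N = 105² / ((70400 − 105) × 0.056) = 11025 / 3937 ≈ 2.80.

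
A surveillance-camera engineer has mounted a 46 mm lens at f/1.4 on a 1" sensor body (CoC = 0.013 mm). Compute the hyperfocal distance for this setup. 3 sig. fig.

116 m

Hyperfocal distance H = f²/(N·c) + f = 46²/(1.4 × 0.013) + 46 = 2116/0.0182 + 46 ≈ 116309.7 mm ≈ 116 m.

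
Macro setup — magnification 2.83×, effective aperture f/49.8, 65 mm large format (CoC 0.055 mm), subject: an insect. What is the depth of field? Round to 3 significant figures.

0.684 mm

At magnification m, DoF ≈ 2·N_eff·c/m² = 2 × 49.8 × 0.055 / 2.83² = 5.478 / 8.009 ≈ 0.684 mm.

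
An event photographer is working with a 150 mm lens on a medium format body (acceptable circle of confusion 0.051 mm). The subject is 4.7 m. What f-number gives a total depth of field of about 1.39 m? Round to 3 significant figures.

f/14

Write h = H − f = f²/(N·c). The thin-lens limits are Dn = s·h/(h + (s−f)) and Df = s·h/(h − (s−f)), so DoF = Df − Dn = 2·s·(s−f)·h / (h² − (s−f)²).
That is a quadratic in h: DoF·h² − 2·s·(s−f)·h − DoF·(s−f)² = 0 ⇒ h = (s−f)·(s + √(s² + DoF²)) / DoF = 4550 × (4700 + √(4700² + 1390²)) / 1390 = 4550 × (4700 + 4901.23) / 1390 ≈ 31429 mm.
Then N = f²/(c·h) = 150² / (0.051 × 31429) = 22500 / 1602.9 ≈ 14.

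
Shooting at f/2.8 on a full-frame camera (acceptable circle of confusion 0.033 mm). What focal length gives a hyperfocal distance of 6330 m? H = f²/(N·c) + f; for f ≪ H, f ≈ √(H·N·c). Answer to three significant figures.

From H = f²/(N·c) + f, with f ≪ H: f ≈ √(H·N·c) = √(6330000 × 2.8 × 0.033) = √584892 ≈ 764.8 mm.
The +f correction barely moves this — solving exactly, f² + N·c·f − N·c·H = 0 ⇒ f = (−N·c + √((N·c)² + 4·N·c·H))/2 = (−0.0924 + √2339568)/2 ≈ 764.74 mm, so f ≈ 765 mm.

765 mm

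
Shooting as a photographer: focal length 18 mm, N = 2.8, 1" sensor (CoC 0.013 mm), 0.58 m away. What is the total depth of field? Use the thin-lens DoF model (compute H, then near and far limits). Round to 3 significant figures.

Hyperfocal distance H = f²/(N·c) + f = 18²/(2.8 × 0.013) + 18 = 324/0.0364 + 18 ≈ 8919.1 mm ≈ 8.919 m.
Near limit Dn = s·(H − f)/(H + s − 2f) = 580 × (8919.1 − 18) / (8919.1 + 580 − 2 × 18) = 580 × 8901.1 / 9463.1 ≈ 545.555 mm.
Far limit Df = s·(H − f)/(H − s) = 580 × (8919.1 − 18) / (8919.1 − 580) = 580 × 8901.1 / 8339.1 ≈ 619.088 mm.
Depth of field = Df − Dn = 619.088 − 545.555 ≈ 73.533 mm.

73.5 mm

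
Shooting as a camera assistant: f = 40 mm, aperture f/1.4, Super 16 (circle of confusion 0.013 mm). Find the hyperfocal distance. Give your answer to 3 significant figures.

Hyperfocal distance H = f²/(N·c) + f = 40²/(1.4 × 0.013) + 40 = 1600/0.0182 + 40 ≈ 87952.1 mm ≈ 88.0 m.

88.0 m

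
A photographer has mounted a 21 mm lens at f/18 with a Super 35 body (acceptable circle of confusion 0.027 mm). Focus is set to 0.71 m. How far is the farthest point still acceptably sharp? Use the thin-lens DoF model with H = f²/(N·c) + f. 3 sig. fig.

2.95 m

Hyperfocal distance H = f²/(N·c) + f = 21²/(18 × 0.027) + 21 = 441/0.486 + 21 ≈ 928.4 mm ≈ 0.928 m.
Far limit Df = s·(H − f)/(H − s) = 710 × (928.4 − 21) / (928.4 − 710) = 710 × 907.4 / 218.4 ≈ 2949.8 mm ≈ 2.95 m.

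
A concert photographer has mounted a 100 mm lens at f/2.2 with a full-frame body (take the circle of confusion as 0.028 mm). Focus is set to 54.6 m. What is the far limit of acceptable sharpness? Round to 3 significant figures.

Hyperfocal distance H = f²/(N·c) + f = 100²/(2.2 × 0.028) + 100 = 10000/0.0616 + 100 ≈ 162437.7 mm ≈ 162.4 m.
Far limit Df = s·(H − f)/(H − s) = 54600 × (162437.7 − 100) / (162437.7 − 54600) = 54600 × 162337.7 / 107837.7 ≈ 82194 mm ≈ 82.2 m.

82.2 m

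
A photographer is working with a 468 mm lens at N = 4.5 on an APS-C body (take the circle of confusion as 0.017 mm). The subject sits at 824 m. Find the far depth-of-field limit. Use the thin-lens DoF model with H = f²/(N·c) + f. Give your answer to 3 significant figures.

1160 m

Hyperfocal distance H = f²/(N·c) + f = 468²/(4.5 × 0.017) + 468 = 219024/0.0765 + 468 ≈ 2863526.8 mm ≈ 2864 m.
Far limit Df = s·(H − f)/(H − s) = 824000 × (2863526.8 − 468) / (2863526.8 − 824000) = 824000 × 2863058.8 / 2039526.8 ≈ 1156720 mm ≈ 1160 m.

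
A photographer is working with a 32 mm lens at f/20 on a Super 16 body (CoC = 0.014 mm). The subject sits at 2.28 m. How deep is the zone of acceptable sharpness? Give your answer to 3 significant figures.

4.51 m

Hyperfocal distance H = f²/(N·c) + f = 32²/(20 × 0.014) + 32 = 1024/0.28 + 32 ≈ 3689.1 mm ≈ 3.689 m.
Near limit Dn = s·(H − f)/(H + s − 2f) = 2280 × (3689.1 − 32) / (3689.1 + 2280 − 2 × 32) = 2280 × 3657.1 / 5905.1 ≈ 1412.0 mm.
Far limit Df = s·(H − f)/(H − s) = 2280 × (3689.1 − 32) / (3689.1 − 2280) = 2280 × 3657.1 / 1409.1 ≈ 5917.3 mm.
Depth of field = Df − Dn = 5917.3 − 1412.0 ≈ 4505.3 mm ≈ 4.51 m.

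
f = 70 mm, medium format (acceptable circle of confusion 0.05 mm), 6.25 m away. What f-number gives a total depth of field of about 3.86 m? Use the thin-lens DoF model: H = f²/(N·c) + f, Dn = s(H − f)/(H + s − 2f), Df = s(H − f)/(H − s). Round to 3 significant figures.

Write h = H − f = f²/(N·c). The thin-lens limits are Dn = s·h/(h + (s−f)) and Df = s·h/(h − (s−f)), so DoF = Df − Dn = 2·s·(s−f)·h / (h² − (s−f)²).
That is a quadratic in h: DoF·h² − 2·s·(s−f)·h − DoF·(s−f)² = 0 ⇒ h = (s−f)·(s + √(s² + DoF²)) / DoF = 6180 × (6250 + √(6250² + 3860²)) / 3860 = 6180 × (6250 + 7345.89) / 3860 ≈ 21768 mm.
Then N = f²/(c·h) = 70² / (0.05 × 21768) = 4900 / 1088.4 ≈ 4.50.

f/4.50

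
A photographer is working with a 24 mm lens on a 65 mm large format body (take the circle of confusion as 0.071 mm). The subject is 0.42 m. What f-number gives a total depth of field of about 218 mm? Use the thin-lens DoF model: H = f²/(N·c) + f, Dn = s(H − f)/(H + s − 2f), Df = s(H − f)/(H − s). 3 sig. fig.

f/5

Write h = H − f = f²/(N·c). The thin-lens limits are Dn = s·h/(h + (s−f)) and Df = s·h/(h − (s−f)), so DoF = Df − Dn = 2·s·(s−f)·h / (h² − (s−f)²).
That is a quadratic in h: DoF·h² − 2·s·(s−f)·h − DoF·(s−f)² = 0 ⇒ h = (s−f)·(s + √(s² + DoF²)) / DoF = 396 × (420 + √(420² + 218²)) / 218 = 396 × (420 + 473.206) / 218 ≈ 1622.5 mm.
Then N = f²/(c·h) = 24² / (0.071 × 1622.5) = 576 / 115.20 ≈ 5.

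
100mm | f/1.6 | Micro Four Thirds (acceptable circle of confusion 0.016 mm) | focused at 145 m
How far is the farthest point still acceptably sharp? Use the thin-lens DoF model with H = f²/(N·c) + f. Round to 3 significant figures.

Hyperfocal distance H = f²/(N·c) + f = 100²/(1.6 × 0.016) + 100 = 10000/0.0256 + 100 ≈ 390725.0 mm ≈ 390.7 m.
Far limit Df = s·(H − f)/(H − s) = 145000 × (390725.0 − 100) / (390725.0 − 145000) = 145000 × 390625.0 / 245725.0 ≈ 230504 mm ≈ 231 m.

231 m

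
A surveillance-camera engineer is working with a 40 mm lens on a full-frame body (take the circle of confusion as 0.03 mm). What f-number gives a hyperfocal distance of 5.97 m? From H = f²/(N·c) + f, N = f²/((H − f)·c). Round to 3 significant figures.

f/8.99

Rearrange H = f²/(N·c) + f for N: N = f² / ((H − f)·c).
N = 40² / ((5970 − 40) × 0.03) = 1600 / 177.9 ≈ 8.99.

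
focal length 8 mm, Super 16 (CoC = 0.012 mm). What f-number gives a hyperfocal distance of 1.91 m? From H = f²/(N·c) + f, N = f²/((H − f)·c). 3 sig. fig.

Rearrange H = f²/(N·c) + f for N: N = f² / ((H − f)·c).
N = 8² / ((1910 − 8) × 0.012) = 64 / 22.82 ≈ 2.80.

f/2.80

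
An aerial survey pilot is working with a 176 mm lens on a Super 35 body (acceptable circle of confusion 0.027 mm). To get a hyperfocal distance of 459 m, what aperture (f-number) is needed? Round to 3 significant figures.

f/2.50

Rearrange H = f²/(N·c) + f for N: N = f² / ((H − f)·c).
N = 176² / ((459000 − 176) × 0.027) = 30976 / 12388 ≈ 2.50.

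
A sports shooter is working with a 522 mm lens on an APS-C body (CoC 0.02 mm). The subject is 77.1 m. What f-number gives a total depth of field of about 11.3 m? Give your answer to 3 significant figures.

Write h = H − f = f²/(N·c). The thin-lens limits are Dn = s·h/(h + (s−f)) and Df = s·h/(h − (s−f)), so DoF = Df − Dn = 2·s·(s−f)·h / (h² − (s−f)²).
That is a quadratic in h: DoF·h² − 2·s·(s−f)·h − DoF·(s−f)² = 0 ⇒ h = (s−f)·(s + √(s² + DoF²)) / DoF = 76578 × (77100 + √(77100² + 11300²)) / 11300 = 76578 × (77100 + 77923.7) / 11300 ≈ 1050567 mm.
Then N = f²/(c·h) = 522² / (0.02 × 1050567) = 272484 / 21011 ≈ 13.

f/13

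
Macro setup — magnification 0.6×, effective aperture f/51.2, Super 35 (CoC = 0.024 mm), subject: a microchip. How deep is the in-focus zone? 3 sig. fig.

At magnification m, DoF ≈ 2·N_eff·c/m² = 2 × 51.2 × 0.024 / 0.6² = 2.458 / 0.36 ≈ 6.83 mm.

6.83 mm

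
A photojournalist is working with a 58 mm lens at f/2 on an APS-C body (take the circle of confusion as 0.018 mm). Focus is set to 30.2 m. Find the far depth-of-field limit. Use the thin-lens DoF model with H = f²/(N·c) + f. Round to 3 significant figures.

Hyperfocal distance H = f²/(N·c) + f = 58²/(2 × 0.018) + 58 = 3364/0.036 + 58 ≈ 93502.4 mm ≈ 93.50 m.
Far limit Df = s·(H − f)/(H − s) = 30200 × (93502.4 − 58) / (93502.4 − 30200) = 30200 × 93444.4 / 63302.4 ≈ 44580 mm ≈ 44.6 m.

44.6 m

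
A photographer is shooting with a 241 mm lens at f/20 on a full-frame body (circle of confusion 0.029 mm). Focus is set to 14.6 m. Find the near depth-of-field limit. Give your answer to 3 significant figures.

12.8 m

Hyperfocal distance H = f²/(N·c) + f = 241²/(20 × 0.029) + 241 = 58081/0.58 + 241 ≈ 100380.7 mm ≈ 100.4 m.
Near limit Dn = s·(H − f)/(H + s − 2f) = 14600 × (100380.7 − 241) / (100380.7 + 14600 − 2 × 241) = 14600 × 100139.7 / 114498.7 ≈ 12769 mm ≈ 12.8 m.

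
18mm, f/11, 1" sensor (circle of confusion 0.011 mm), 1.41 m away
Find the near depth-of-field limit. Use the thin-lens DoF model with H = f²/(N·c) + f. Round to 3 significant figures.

Hyperfocal distance H = f²/(N·c) + f = 18²/(11 × 0.011) + 18 = 324/0.121 + 18 ≈ 2695.7 mm ≈ 2.696 m.
Near limit Dn = s·(H − f)/(H + s − 2f) = 1410 × (2695.7 − 18) / (2695.7 + 1410 − 2 × 18) = 1410 × 2677.7 / 4069.7 ≈ 927.72 mm ≈ 0.928 m.

0.928 m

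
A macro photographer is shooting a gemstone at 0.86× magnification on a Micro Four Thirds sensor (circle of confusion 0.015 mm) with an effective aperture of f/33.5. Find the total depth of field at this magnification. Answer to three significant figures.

At magnification m, DoF ≈ 2·N_eff·c/m² = 2 × 33.5 × 0.015 / 0.86² = 1.005 / 0.7396 ≈ 1.36 mm.

1.36 mm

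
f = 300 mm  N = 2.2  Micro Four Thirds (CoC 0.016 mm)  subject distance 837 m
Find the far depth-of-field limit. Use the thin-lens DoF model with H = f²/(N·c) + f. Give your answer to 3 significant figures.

Hyperfocal distance H = f²/(N·c) + f = 300²/(2.2 × 0.016) + 300 = 90000/0.0352 + 300 ≈ 2557118.2 mm ≈ 2557 m.
Far limit Df = s·(H − f)/(H − s) = 837000 × (2557118.2 − 300) / (2557118.2 − 837000) = 837000 × 2556818.2 / 1720118.2 ≈ 1244134 mm ≈ 1240 m.

1240 m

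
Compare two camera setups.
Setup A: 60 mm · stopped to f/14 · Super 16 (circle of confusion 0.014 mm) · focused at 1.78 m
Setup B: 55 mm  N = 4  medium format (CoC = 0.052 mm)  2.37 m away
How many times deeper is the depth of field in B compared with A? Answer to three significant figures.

2.30

Setup A: H = 60²/(14×0.014) + 60 ≈ 18427.3 mm; DoF = Df − Dn = 1963.91 − 1627.59 ≈ 336.32 mm.
Setup B: H = 55²/(4×0.052) + 55 ≈ 14598.3 mm; DoF = Df − Dn = 2818.68 − 2044.55 ≈ 774.13 mm.
Ratio = 774.13 / 336.32 ≈ 2.30.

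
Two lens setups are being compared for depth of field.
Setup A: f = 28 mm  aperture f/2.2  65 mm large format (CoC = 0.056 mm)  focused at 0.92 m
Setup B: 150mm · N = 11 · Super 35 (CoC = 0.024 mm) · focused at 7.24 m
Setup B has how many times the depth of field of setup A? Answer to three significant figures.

4.61

Setup A: H = 28²/(2.2×0.056) + 28 ≈ 6391.6 mm; DoF = Df − Dn = 1069.98 − 806.90 ≈ 263.08 mm.
Setup B: H = 150²/(11×0.024) + 150 ≈ 85377.3 mm; DoF = Df − Dn = 7896.9 − 6684.0 ≈ 1212.9 mm.
Ratio = 1212.9 / 263.08 ≈ 4.61.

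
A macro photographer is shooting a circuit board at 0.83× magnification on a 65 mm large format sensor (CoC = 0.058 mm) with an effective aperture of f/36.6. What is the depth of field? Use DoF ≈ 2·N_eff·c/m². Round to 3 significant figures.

At magnification m, DoF ≈ 2·N_eff·c/m² = 2 × 36.6 × 0.058 / 0.83² = 4.246 / 0.6889 ≈ 6.16 mm.

6.16 mm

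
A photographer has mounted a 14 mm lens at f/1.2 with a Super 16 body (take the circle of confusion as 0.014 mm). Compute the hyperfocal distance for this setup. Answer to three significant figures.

Hyperfocal distance H = f²/(N·c) + f = 14²/(1.2 × 0.014) + 14 = 196/0.0168 + 14 ≈ 11680.7 mm ≈ 11.7 m.

11.7 m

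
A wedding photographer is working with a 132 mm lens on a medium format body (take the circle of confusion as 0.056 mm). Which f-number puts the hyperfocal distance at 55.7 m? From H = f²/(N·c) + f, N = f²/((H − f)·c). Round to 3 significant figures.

f/5.60

Rearrange H = f²/(N·c) + f for N: N = f² / ((H − f)·c).
N = 132² / ((55700 − 132) × 0.056) = 17424 / 3112 ≈ 5.60.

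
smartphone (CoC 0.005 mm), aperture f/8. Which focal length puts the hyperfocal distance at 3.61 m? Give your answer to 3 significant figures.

12.0 mm

From H = f²/(N·c) + f, with f ≪ H: f ≈ √(H·N·c) = √(3610 × 8 × 0.005) = √144.40 ≈ 12.02 mm.
The +f correction barely moves this — solving exactly, f² + N·c·f − N·c·H = 0 ⇒ f = (−N·c + √((N·c)² + 4·N·c·H))/2 = (−0.04 + √577.60)/2 ≈ 11.997 mm, so f ≈ 12.0 mm.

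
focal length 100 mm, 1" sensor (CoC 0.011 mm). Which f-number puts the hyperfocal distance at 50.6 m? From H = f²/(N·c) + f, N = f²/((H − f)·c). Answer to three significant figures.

f/18

Rearrange H = f²/(N·c) + f for N: N = f² / ((H − f)·c).
N = 100² / ((50600 − 100) × 0.011) = 10000 / 555.5 ≈ 18.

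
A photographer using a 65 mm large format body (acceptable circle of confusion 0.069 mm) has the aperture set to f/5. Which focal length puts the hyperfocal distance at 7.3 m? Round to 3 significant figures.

50.0 mm

From H = f²/(N·c) + f, with f ≪ H: f ≈ √(H·N·c) = √(7300 × 5 × 0.069) = √2518.5 ≈ 50.18 mm.
Exact: f² + N·c·f − N·c·H = 0 ⇒ f = (−N·c + √((N·c)² + 4·N·c·H))/2 = (−0.345 + √10074)/2 ≈ 50.012 mm ≈ 50.0 mm.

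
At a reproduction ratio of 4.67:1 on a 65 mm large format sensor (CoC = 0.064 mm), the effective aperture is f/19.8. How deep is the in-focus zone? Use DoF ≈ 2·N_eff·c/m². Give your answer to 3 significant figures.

At magnification m, DoF ≈ 2·N_eff·c/m² = 2 × 19.8 × 0.064 / 4.67² = 2.534 / 21.81 ≈ 0.116 mm.

0.116 mm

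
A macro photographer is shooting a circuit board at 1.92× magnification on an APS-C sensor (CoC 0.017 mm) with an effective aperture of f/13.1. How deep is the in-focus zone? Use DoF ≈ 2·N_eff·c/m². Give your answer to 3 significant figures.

At magnification m, DoF ≈ 2·N_eff·c/m² = 2 × 13.1 × 0.017 / 1.92² = 0.4454 / 3.686 ≈ 0.121 mm.

0.121 mm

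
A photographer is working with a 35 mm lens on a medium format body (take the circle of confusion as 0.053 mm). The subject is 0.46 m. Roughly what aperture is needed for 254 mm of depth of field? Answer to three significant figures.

f/14

Write h = H − f = f²/(N·c). The thin-lens limits are Dn = s·h/(h + (s−f)) and Df = s·h/(h − (s−f)), so DoF = Df − Dn = 2·s·(s−f)·h / (h² − (s−f)²).
That is a quadratic in h: DoF·h² − 2·s·(s−f)·h − DoF·(s−f)² = 0 ⇒ h = (s−f)·(s + √(s² + DoF²)) / DoF = 425 × (460 + √(460² + 254²)) / 254 = 425 × (460 + 525.467) / 254 ≈ 1648.9 mm.
Then N = f²/(c·h) = 35² / (0.053 × 1648.9) = 1225 / 87.392 ≈ 14.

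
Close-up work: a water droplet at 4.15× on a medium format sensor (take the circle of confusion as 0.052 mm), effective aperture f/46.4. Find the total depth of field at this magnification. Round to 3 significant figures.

0.280 mm

At magnification m, DoF ≈ 2·N_eff·c/m² = 2 × 46.4 × 0.052 / 4.15² = 4.826 / 17.22 ≈ 0.28 mm.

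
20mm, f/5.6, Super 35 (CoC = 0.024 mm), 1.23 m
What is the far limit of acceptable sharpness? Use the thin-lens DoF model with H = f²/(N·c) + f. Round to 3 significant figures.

Hyperfocal distance H = f²/(N·c) + f = 20²/(5.6 × 0.024) + 20 = 400/0.1344 + 20 ≈ 2996.2 mm ≈ 2.996 m.
Far limit Df = s·(H − f)/(H − s) = 1230 × (2996.2 − 20) / (2996.2 − 1230) = 1230 × 2976.2 / 1766.2 ≈ 2072.7 mm ≈ 2.07 m.

2.07 m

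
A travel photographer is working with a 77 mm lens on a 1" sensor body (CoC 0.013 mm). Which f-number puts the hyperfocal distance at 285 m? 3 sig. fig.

Rearrange H = f²/(N·c) + f for N: N = f² / ((H − f)·c).
N = 77² / ((285000 − 77) × 0.013) = 5929 / 3704 ≈ 1.60.

f/1.60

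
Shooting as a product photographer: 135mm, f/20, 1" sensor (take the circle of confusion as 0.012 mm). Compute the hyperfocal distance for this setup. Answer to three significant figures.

Hyperfocal distance H = f²/(N·c) + f = 135²/(20 × 0.012) + 135 = 18225/0.24 + 135 ≈ 76072.5 mm ≈ 76.1 m.

76.1 m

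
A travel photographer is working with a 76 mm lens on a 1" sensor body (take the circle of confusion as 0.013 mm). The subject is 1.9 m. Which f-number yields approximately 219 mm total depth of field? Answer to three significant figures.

f/14

Write h = H − f = f²/(N·c). The thin-lens limits are Dn = s·h/(h + (s−f)) and Df = s·h/(h − (s−f)), so DoF = Df − Dn = 2·s·(s−f)·h / (h² − (s−f)²).
That is a quadratic in h: DoF·h² − 2·s·(s−f)·h − DoF·(s−f)² = 0 ⇒ h = (s−f)·(s + √(s² + DoF²)) / DoF = 1824 × (1900 + √(1900² + 219²)) / 219 = 1824 × (1900 + 1912.58) / 219 ≈ 31754 mm.
Then N = f²/(c·h) = 76² / (0.013 × 31754) = 5776 / 412.80 ≈ 14.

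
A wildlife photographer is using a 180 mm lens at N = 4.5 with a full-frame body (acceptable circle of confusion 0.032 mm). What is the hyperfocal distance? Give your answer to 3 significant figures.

225 m

Hyperfocal distance H = f²/(N·c) + f = 180²/(4.5 × 0.032) + 180 = 32400/0.144 + 180 ≈ 225180.0 mm ≈ 225 m.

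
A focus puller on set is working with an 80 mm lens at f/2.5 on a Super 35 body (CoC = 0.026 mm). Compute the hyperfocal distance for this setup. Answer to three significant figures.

Hyperfocal distance H = f²/(N·c) + f = 80²/(2.5 × 0.026) + 80 = 6400/0.065 + 80 ≈ 98541.5 mm ≈ 98.5 m.

98.5 m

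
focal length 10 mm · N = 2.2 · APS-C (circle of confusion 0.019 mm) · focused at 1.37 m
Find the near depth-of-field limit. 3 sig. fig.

Hyperfocal distance H = f²/(N·c) + f = 10²/(2.2 × 0.019) + 10 = 100/0.0418 + 10 ≈ 2402.3 mm ≈ 2.402 m.
Near limit Dn = s·(H − f)/(H + s − 2f) = 1370 × (2402.3 − 10) / (2402.3 + 1370 − 2 × 10) = 1370 × 2392.3 / 3752.3 ≈ 873.46 mm ≈ 0.873 m.

0.873 m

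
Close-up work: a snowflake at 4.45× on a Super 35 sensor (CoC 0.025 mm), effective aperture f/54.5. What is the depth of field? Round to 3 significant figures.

0.138 mm

At magnification m, DoF ≈ 2·N_eff·c/m² = 2 × 54.5 × 0.025 / 4.45² = 2.725 / 19.8 ≈ 0.138 mm.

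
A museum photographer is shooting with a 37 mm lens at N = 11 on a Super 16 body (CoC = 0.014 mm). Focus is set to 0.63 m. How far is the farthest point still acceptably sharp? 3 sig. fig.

0.675 m

Hyperfocal distance H = f²/(N·c) + f = 37²/(11 × 0.014) + 37 = 1369/0.154 + 37 ≈ 8926.6 mm ≈ 8.927 m.
Far limit Df = s·(H − f)/(H − s) = 630 × (8926.6 − 37) / (8926.6 − 630) = 630 × 8889.6 / 8296.6 ≈ 675.03 mm ≈ 0.675 m.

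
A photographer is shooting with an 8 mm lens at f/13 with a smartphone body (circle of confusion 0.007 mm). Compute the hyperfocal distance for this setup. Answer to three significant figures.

Hyperfocal distance H = f²/(N·c) + f = 8²/(13 × 0.007) + 8 = 64/0.091 + 8 ≈ 711.3 mm ≈ 0.711 m.

0.711 m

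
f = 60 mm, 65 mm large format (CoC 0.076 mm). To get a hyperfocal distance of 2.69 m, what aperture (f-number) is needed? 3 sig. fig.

f/18

Rearrange H = f²/(N·c) + f for N: N = f² / ((H − f)·c).
N = 60² / ((2690 − 60) × 0.076) = 3600 / 199.9 ≈ 18.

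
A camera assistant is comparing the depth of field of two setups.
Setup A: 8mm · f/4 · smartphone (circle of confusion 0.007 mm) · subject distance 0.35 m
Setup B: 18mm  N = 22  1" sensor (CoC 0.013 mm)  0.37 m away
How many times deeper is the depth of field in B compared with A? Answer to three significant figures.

Setup A: H = 8²/(4×0.007) + 8 ≈ 2293.7 mm; DoF = Df − Dn = 411.58 − 304.45 ≈ 107.13 mm.
Setup B: H = 18²/(22×0.013) + 18 ≈ 1150.9 mm; DoF = Df − Dn = 536.79 − 282.29 ≈ 254.50 mm.
Ratio = 254.50 / 107.13 ≈ 2.38.

2.38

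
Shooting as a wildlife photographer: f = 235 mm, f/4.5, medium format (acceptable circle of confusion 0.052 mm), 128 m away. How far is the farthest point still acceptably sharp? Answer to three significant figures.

279 m

Hyperfocal distance H = f²/(N·c) + f = 235²/(4.5 × 0.052) + 235 = 55225/0.234 + 235 ≈ 236239.3 mm ≈ 236.2 m.
Far limit Df = s·(H − f)/(H − s) = 128000 × (236239.3 − 235) / (236239.3 − 128000) = 128000 × 236004.3 / 108239.3 ≈ 279090 mm ≈ 279 m.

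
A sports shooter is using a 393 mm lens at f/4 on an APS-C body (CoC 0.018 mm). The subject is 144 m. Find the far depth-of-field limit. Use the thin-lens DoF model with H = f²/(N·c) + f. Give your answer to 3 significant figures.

Hyperfocal distance H = f²/(N·c) + f = 393²/(4 × 0.018) + 393 = 154449/0.072 + 393 ≈ 2145518.0 mm ≈ 2146 m.
Far limit Df = s·(H − f)/(H − s) = 144000 × (2145518.0 − 393) / (2145518.0 − 144000) = 144000 × 2145125.0 / 2001518.0 ≈ 154332 mm ≈ 154 m.

154 m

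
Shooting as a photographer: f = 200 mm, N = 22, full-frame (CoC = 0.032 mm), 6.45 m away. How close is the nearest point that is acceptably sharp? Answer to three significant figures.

5.81 m

Hyperfocal distance H = f²/(N·c) + f = 200²/(22 × 0.032) + 200 = 40000/0.704 + 200 ≈ 57018.2 mm ≈ 57.02 m.
Near limit Dn = s·(H − f)/(H + s − 2f) = 6450 × (57018.2 − 200) / (57018.2 + 6450 − 2 × 200) = 6450 × 56818.2 / 63068.2 ≈ 5810.8 mm ≈ 5.81 m.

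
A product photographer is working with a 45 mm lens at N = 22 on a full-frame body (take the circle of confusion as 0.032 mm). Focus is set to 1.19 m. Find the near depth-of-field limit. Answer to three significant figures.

0.851 m

Hyperfocal distance H = f²/(N·c) + f = 45²/(22 × 0.032) + 45 = 2025/0.704 + 45 ≈ 2921.4 mm ≈ 2.921 m.
Near limit Dn = s·(H − f)/(H + s − 2f) = 1190 × (2921.4 − 45) / (2921.4 + 1190 − 2 × 45) = 1190 × 2876.4 / 4021.4 ≈ 851.18 mm ≈ 0.851 m.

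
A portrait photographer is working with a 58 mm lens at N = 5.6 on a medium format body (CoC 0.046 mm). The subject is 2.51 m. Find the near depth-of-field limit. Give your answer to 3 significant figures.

2.11 m

Hyperfocal distance H = f²/(N·c) + f = 58²/(5.6 × 0.046) + 58 = 3364/0.2576 + 58 ≈ 13117.0 mm ≈ 13.12 m.
Near limit Dn = s·(H − f)/(H + s − 2f) = 2510 × (13117.0 − 58) / (13117.0 + 2510 − 2 × 58) = 2510 × 13059.0 / 15511.0 ≈ 2113.2 mm ≈ 2.11 m.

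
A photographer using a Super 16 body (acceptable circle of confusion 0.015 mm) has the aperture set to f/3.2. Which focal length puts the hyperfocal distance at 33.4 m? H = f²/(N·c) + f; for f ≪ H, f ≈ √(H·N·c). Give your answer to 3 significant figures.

40.0 mm

From H = f²/(N·c) + f, with f ≪ H: f ≈ √(H·N·c) = √(33400 × 3.2 × 0.015) = √1603.2 ≈ 40.04 mm.
The +f correction barely moves this — solving exactly, f² + N·c·f − N·c·H = 0 ⇒ f = (−N·c + √((N·c)² + 4·N·c·H))/2 = (−0.048 + √6412.8)/2 ≈ 40.016 mm, so f ≈ 40.0 mm.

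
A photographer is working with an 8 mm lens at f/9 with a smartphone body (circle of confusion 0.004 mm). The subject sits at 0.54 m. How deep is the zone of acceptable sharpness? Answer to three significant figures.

Hyperfocal distance H = f²/(N·c) + f = 8²/(9 × 0.004) + 8 = 64/0.036 + 8 ≈ 1785.8 mm ≈ 1.786 m.
Near limit Dn = s·(H − f)/(H + s − 2f) = 540 × (1785.8 − 8) / (1785.8 + 540 − 2 × 8) = 540 × 1777.8 / 2309.8 ≈ 415.62 mm.
Far limit Df = s·(H − f)/(H − s) = 540 × (1785.8 − 8) / (1785.8 − 540) = 540 × 1777.8 / 1245.8 ≈ 770.60 mm.
Depth of field = Df − Dn = 770.60 − 415.62 ≈ 354.98 mm.

355 mm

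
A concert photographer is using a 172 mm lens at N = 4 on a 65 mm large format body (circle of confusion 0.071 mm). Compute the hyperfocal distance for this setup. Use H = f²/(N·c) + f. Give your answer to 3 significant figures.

104 m

Hyperfocal distance H = f²/(N·c) + f = 172²/(4 × 0.071) + 172 = 29584/0.284 + 172 ≈ 104341.0 mm ≈ 104 m.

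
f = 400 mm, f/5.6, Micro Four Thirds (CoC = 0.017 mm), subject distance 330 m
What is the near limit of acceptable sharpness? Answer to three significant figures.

276 m

Hyperfocal distance H = f²/(N·c) + f = 400²/(5.6 × 0.017) + 400 = 160000/0.0952 + 400 ≈ 1681072.3 mm ≈ 1681 m.
Near limit Dn = s·(H − f)/(H + s − 2f) = 330000 × (1681072.3 − 400) / (1681072.3 + 330000 − 2 × 400) = 330000 × 1680672.3 / 2010272.3 ≈ 275894 mm ≈ 276 m.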